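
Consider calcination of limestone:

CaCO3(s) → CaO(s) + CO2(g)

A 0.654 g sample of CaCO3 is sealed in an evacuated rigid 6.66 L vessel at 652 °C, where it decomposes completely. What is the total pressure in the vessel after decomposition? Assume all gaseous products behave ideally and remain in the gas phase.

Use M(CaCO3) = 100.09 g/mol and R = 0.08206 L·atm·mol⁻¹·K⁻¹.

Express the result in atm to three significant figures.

0.0745 atm

n(CaCO3) = 0.654 / 100.09 = 0.006534 mol
n(gas produced) = (1/1) × 0.006534 = 0.006534 mol
P = nRT/V = 0.006534 × 0.08206 × 925.15 / 6.66 = 0.07448 atm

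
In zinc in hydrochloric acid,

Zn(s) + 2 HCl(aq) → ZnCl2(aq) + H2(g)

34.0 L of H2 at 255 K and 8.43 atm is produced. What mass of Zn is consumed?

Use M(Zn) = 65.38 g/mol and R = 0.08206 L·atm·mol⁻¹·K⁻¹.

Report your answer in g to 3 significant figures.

n(H2) = PV/RT = (8.43 × 34.0) / (0.08206 × 255) = 13.70 mol
n(Zn) = (1/1) × 13.70 = 13.70 mol
m(Zn) = 13.70 × 65.38 = 895.7 g

896 g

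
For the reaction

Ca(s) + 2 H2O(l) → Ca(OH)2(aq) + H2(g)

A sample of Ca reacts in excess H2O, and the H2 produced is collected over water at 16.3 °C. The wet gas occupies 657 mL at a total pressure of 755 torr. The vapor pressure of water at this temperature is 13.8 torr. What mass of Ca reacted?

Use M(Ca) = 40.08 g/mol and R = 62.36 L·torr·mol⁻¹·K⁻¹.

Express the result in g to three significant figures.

P(H2) = 755 − 13.8 = 741.2 torr
n(H2) = PV/RT = (741.2 × 0.6570) / (62.36 × 289.45) = 0.02698 mol
n(Ca) = (1/1) × 0.02698 = 0.02698 mol
m(Ca) = 0.02698 × 40.08 = 1.081 g

1.08 g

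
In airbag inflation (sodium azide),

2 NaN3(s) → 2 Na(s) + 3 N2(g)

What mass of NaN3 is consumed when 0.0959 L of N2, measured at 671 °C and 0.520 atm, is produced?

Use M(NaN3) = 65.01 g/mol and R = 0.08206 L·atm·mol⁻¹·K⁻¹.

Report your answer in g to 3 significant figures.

0.0279 g

n(N2) = PV/RT = (0.520 × 0.0959) / (0.08206 × 944.15) = 0.0006436 mol
n(NaN3) = (2/3) × 0.0006436 = 0.0004291 mol
m(NaN3) = 0.0004291 × 65.01 = 0.02790 g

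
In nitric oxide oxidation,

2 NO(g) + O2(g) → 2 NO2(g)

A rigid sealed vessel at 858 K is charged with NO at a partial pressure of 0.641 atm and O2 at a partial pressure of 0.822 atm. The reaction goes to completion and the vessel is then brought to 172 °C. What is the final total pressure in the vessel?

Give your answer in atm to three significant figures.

Because the vessel is rigid and T is held at 858 K, work the stoichiometry in partial pressures (P_i = n_iRT/V).
P(O2) required for 0.641 atm of NO = (1/2) × 0.641 = 0.3205 atm; available 0.822 atm, so NO is limiting.
P(O2) remaining = 0.822 − (1/2) × 0.641 = 0.5015 atm
P(gaseous products) = (2)/2 × 0.641 = 0.6410 atm
P_total at 858 K = 0.5015 + 0.6410 = 1.143 atm
Scaling to 172 °C: P = 1.143 × 445.15/858 = 0.5930 atm

0.593 atm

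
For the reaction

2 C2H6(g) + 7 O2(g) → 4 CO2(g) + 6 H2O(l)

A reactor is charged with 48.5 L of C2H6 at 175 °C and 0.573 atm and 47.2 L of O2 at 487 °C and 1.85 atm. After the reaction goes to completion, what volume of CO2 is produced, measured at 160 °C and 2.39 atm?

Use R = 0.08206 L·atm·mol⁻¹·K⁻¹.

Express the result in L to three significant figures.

11.9 L

n(C2H6) = PV/RT = (0.573 × 48.5) / (0.08206 × 448.15) = 0.7557 mol
n(O2) = PV/RT = (1.85 × 47.2) / (0.08206 × 760.15) = 1.400 mol
For 0.7557 mol C2H6, stoichiometry requires (7/2) × 0.7557 = 2.645 mol O2; 1.400 mol is available, so O2 is limiting.
n(CO2) = (4/7) × 1.400 = 0.8000 mol
V(CO2) = nRT/P = 0.8000 × 0.08206 × 433.15 / 2.39 = 11.90 L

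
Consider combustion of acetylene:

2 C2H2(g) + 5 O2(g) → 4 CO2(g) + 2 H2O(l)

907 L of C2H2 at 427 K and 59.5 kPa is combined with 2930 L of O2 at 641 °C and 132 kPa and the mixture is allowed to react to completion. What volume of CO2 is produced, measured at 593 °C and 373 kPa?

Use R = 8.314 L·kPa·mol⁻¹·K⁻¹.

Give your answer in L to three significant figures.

587 L

n(C2H2) = PV/RT = (59.5 × 907) / (8.314 × 427) = 15.20 mol
n(O2) = PV/RT = (132 × 2930) / (8.314 × 914.15) = 50.89 mol
For 15.20 mol C2H2, stoichiometry requires (5/2) × 15.20 = 38.00 mol O2; 50.89 mol is available, so C2H2 is limiting.
n(CO2) = (4/2) × 15.20 = 30.40 mol
V(CO2) = nRT/P = 30.40 × 8.314 × 866.15 / 373 = 586.9 L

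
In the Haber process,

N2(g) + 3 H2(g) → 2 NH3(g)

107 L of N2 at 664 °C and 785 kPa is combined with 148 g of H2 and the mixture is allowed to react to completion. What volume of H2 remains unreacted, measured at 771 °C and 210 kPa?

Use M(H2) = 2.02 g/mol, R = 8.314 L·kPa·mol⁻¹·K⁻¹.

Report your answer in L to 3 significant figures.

1690 L

n(N2) = PV/RT = (785 × 107) / (8.314 × 937.15) = 10.78 mol
n(H2) = 148 / 2.02 = 73.27 mol
For 10.78 mol N2, stoichiometry requires (3/1) × 10.78 = 32.34 mol H2; 73.27 mol is available, so N2 is limiting.
n(H2) consumed = (3/1) × 10.78 = 32.34 mol; remaining = 73.27 − 32.34 = 40.93 mol
V(H2) = nRT/P = 40.93 × 8.314 × 1044.15 / 210 = 1692 L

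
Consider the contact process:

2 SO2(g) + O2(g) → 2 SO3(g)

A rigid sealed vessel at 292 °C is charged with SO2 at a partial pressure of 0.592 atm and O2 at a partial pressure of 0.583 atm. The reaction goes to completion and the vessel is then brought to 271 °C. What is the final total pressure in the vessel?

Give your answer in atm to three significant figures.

At constant V, partial pressures at 292 °C are proportional to moles, so apply stoichiometry directly to pressures.
P(O2) required for 0.592 atm of SO2 = (1/2) × 0.592 = 0.2960 atm; available 0.583 atm, so SO2 is limiting.
P(O2) remaining = 0.583 − (1/2) × 0.592 = 0.2870 atm
P(gaseous products) = (2)/2 × 0.592 = 0.5920 atm
P_total at 292 °C = 0.2870 + 0.5920 = 0.8790 atm
Scaling to 271 °C: P = 0.8790 × 544.15/565.15 = 0.8463 atm

0.846 atm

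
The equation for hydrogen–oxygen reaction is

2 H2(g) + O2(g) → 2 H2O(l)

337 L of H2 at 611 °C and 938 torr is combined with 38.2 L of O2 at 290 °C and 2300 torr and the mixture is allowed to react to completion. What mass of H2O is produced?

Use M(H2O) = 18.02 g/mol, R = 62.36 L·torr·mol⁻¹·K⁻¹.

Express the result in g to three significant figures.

n(H2) = PV/RT = (938 × 337) / (62.36 × 884.15) = 5.733 mol
n(O2) = PV/RT = (2300 × 38.2) / (62.36 × 563.15) = 2.502 mol
For 5.733 mol H2, stoichiometry requires (1/2) × 5.733 = 2.866 mol O2; 2.502 mol is available, so O2 is limiting.
n(H2O) = (2/1) × 2.502 = 5.004 mol
m(H2O) = 5.004 × 18.02 = 90.17 g

90.2 g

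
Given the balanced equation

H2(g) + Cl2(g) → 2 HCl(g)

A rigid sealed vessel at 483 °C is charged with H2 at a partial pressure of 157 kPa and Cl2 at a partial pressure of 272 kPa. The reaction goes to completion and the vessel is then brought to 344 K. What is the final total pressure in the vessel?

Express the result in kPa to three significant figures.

195 kPa

With V and T fixed, P_i ∝ n_i, so the mole ratios apply directly to partial pressures at 483 °C.
P(Cl2) required for 157 kPa of H2 = (1/1) × 157 = 157.0 kPa; available 272 kPa, so H2 is limiting.
P(Cl2) remaining = 272 − (1/1) × 157 = 115.0 kPa
P(gaseous products) = (2)/1 × 157 = 314.0 kPa
P_total at 483 °C = 115.0 + 314.0 = 429.0 kPa
Scaling to 344 K: P = 429.0 × 344/756.15 = 195.2 kPa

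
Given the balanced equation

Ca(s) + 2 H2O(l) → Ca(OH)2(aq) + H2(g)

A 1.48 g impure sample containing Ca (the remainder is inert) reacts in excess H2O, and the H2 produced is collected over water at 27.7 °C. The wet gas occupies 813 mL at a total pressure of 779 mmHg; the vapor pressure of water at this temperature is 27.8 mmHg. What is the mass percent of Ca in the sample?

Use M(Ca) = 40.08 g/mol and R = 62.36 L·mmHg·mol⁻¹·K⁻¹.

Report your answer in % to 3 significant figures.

88.2 %

P(H2) = 779 − 27.8 = 751.2 mmHg
n(H2) = PV/RT = (751.2 × 0.8130) / (62.36 × 300.85) = 0.03255 mol
n(Ca) = (1/1) × 0.03255 = 0.03255 mol
m(Ca) = 0.03255 × 40.08 = 1.305 g
%Ca = 1.305 / 1.48 × 100 = 88.18%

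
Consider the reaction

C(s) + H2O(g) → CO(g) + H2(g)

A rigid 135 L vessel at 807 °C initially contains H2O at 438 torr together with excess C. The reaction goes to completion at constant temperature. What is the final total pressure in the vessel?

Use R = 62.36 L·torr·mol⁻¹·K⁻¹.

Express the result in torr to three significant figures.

Rigid vessel, constant T ⇒ P scales with total gas moles (1 → 2).
P_final = (2/1) × 438 = 876.0 torr

876 torr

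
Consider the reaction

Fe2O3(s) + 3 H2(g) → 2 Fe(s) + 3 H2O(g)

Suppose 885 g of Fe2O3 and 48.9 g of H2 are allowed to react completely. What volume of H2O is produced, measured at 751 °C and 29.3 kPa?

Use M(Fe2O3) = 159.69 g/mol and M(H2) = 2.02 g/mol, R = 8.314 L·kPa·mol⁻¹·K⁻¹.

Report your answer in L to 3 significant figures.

n(Fe2O3) = 885 / 159.69 = 5.542 mol
n(H2) = 48.9 / 2.02 = 24.21 mol
For 5.542 mol Fe2O3, stoichiometry requires (3/1) × 5.542 = 16.63 mol H2; 24.21 mol is available, so Fe2O3 is limiting.
n(H2O) = (3/1) × 5.542 = 16.63 mol
V(H2O) = nRT/P = 16.63 × 8.314 × 1024.15 / 29.3 = 4833 L

4830 L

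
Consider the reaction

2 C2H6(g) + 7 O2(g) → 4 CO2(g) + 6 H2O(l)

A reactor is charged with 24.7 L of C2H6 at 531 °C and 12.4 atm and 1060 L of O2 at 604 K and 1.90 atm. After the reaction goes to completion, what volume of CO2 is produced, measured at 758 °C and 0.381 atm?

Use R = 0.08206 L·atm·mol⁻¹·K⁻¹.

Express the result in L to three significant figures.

n(C2H6) = PV/RT = (12.4 × 24.7) / (0.08206 × 804.15) = 4.641 mol
n(O2) = PV/RT = (1.90 × 1060) / (0.08206 × 604) = 40.63 mol
For 4.641 mol C2H6, stoichiometry requires (7/2) × 4.641 = 16.24 mol O2; 40.63 mol is available, so C2H6 is limiting.
n(CO2) = (4/2) × 4.641 = 9.282 mol
V(CO2) = nRT/P = 9.282 × 0.08206 × 1031.15 / 0.381 = 2061 L

2060 L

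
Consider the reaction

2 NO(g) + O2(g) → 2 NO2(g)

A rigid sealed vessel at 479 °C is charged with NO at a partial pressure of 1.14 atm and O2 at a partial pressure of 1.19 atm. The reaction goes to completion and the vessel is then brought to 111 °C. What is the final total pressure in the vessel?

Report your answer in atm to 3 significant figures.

With V and T fixed, P_i ∝ n_i, so the mole ratios apply directly to partial pressures at 479 °C.
P(O2) required for 1.14 atm of NO = (1/2) × 1.14 = 0.5700 atm; available 1.19 atm, so NO is limiting.
P(O2) remaining = 1.19 − (1/2) × 1.14 = 0.6200 atm
P(gaseous products) = (2)/2 × 1.14 = 1.140 atm
P_total at 479 °C = 0.6200 + 1.140 = 1.760 atm
Scaling to 111 °C: P = 1.760 × 384.15/752.15 = 0.8989 atm

0.899 atm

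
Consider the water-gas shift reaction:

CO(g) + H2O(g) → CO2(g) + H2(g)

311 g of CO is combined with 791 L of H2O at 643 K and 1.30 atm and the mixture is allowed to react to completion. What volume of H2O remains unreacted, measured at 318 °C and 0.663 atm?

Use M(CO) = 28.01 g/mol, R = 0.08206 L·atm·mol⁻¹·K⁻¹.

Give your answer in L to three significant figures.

614 L

n(CO) = 311 / 28.01 = 11.10 mol
n(H2O) = PV/RT = (1.30 × 791) / (0.08206 × 643) = 19.49 mol
For 11.10 mol CO, stoichiometry requires (1/1) × 11.10 = 11.10 mol H2O; 19.49 mol is available, so CO is limiting.
n(H2O) consumed = (1/1) × 11.10 = 11.10 mol; remaining = 19.49 − 11.10 = 8.390 mol
V(H2O) = nRT/P = 8.390 × 0.08206 × 591.15 / 0.663 = 613.9 L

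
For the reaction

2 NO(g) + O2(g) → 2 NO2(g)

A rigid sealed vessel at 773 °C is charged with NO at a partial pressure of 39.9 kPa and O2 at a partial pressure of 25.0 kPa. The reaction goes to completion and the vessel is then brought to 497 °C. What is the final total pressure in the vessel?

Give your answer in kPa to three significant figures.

Because the vessel is rigid and T is held at 773 °C, work the stoichiometry in partial pressures (P_i = n_iRT/V).
P(O2) required for 39.9 kPa of NO = (1/2) × 39.9 = 19.95 kPa; available 25.0 kPa, so NO is limiting.
P(O2) remaining = 25.0 − (1/2) × 39.9 = 5.050 kPa
P(gaseous products) = (2)/2 × 39.9 = 39.90 kPa
P_total at 773 °C = 5.050 + 39.90 = 44.95 kPa
Scaling to 497 °C: P = 44.95 × 770.15/1046.15 = 33.09 kPa

33.1 kPa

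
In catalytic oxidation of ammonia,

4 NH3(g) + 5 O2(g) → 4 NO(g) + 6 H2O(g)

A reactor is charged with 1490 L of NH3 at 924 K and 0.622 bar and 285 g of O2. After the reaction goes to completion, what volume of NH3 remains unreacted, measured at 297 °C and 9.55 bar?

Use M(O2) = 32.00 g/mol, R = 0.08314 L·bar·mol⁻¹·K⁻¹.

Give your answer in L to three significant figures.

24.5 L

n(NH3) = PV/RT = (0.622 × 1490) / (0.08314 × 924) = 12.06 mol
n(O2) = 285 / 32.00 = 8.906 mol
For 12.06 mol NH3, stoichiometry requires (5/4) × 12.06 = 15.08 mol O2; 8.906 mol is available, so O2 is limiting.
n(NH3) consumed = (4/5) × 8.906 = 7.125 mol; remaining = 12.06 − 7.125 = 4.935 mol
V(NH3) = nRT/P = 4.935 × 0.08314 × 570.15 / 9.55 = 24.50 L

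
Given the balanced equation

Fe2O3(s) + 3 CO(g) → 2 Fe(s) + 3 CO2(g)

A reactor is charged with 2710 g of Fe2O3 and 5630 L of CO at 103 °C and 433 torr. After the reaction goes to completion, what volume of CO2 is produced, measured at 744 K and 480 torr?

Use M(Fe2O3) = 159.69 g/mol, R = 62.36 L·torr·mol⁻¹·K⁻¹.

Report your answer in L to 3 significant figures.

4920 L

n(Fe2O3) = 2710 / 159.69 = 16.97 mol
n(CO) = PV/RT = (433 × 5630) / (62.36 × 376.15) = 103.9 mol
For 16.97 mol Fe2O3, stoichiometry requires (3/1) × 16.97 = 50.91 mol CO; 103.9 mol is available, so Fe2O3 is limiting.
n(CO2) = (3/1) × 16.97 = 50.91 mol
V(CO2) = nRT/P = 50.91 × 62.36 × 744 / 480 = 4921 L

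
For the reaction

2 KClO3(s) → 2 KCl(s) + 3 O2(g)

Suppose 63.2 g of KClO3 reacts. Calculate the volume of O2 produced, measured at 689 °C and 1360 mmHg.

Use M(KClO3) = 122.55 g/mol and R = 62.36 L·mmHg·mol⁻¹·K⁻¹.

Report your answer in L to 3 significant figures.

n(KClO3) = 63.20 / 122.55 = 0.5157 mol
n(O2) = (3/2) × 0.5157 = 0.7736 mol
V = nRT/P = 0.7736 × 62.36 × 962.15 / 1360 = 34.13 L

34.1 L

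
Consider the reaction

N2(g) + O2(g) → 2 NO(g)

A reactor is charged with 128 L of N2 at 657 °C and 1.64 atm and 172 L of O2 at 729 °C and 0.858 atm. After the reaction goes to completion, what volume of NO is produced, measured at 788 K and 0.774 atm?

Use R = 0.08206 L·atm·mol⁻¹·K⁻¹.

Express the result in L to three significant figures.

300 L

n(N2) = PV/RT = (1.64 × 128) / (0.08206 × 930.15) = 2.750 mol
n(O2) = PV/RT = (0.858 × 172) / (0.08206 × 1002.15) = 1.795 mol
For 2.750 mol N2, stoichiometry requires (1/1) × 2.750 = 2.750 mol O2; 1.795 mol is available, so O2 is limiting.
n(NO) = (2/1) × 1.795 = 3.590 mol
V(NO) = nRT/P = 3.590 × 0.08206 × 788 / 0.774 = 299.9 L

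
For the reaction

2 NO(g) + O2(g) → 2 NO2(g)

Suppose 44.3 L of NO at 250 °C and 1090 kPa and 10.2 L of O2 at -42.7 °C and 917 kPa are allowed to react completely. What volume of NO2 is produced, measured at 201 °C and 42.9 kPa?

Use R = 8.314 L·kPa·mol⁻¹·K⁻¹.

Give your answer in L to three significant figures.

897 L

n(NO) = PV/RT = (1090 × 44.3) / (8.314 × 523.15) = 11.10 mol
n(O2) = PV/RT = (917 × 10.2) / (8.314 × 230.45) = 4.882 mol
For 11.10 mol NO, stoichiometry requires (1/2) × 11.10 = 5.550 mol O2; 4.882 mol is available, so O2 is limiting.
n(NO2) = (2/1) × 4.882 = 9.764 mol
V(NO2) = nRT/P = 9.764 × 8.314 × 474.15 / 42.9 = 897.2 L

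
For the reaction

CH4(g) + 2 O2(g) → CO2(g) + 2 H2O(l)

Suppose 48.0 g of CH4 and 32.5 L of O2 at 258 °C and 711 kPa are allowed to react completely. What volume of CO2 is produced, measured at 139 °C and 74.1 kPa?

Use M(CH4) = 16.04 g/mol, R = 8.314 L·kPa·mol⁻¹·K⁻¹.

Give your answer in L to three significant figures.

n(CH4) = 48.0 / 16.04 = 2.993 mol
n(O2) = PV/RT = (711 × 32.5) / (8.314 × 531.15) = 5.233 mol
For 2.993 mol CH4, stoichiometry requires (2/1) × 2.993 = 5.986 mol O2; 5.233 mol is available, so O2 is limiting.
n(CO2) = (1/2) × 5.233 = 2.616 mol
V(CO2) = nRT/P = 2.616 × 8.314 × 412.15 / 74.1 = 121.0 L

121 L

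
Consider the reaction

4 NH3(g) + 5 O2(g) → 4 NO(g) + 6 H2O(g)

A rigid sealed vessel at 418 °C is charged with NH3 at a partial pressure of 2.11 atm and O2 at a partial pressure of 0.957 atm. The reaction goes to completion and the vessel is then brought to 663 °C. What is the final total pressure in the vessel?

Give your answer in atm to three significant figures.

With V and T fixed, P_i ∝ n_i, so the mole ratios apply directly to partial pressures at 418 °C.
P(O2) required for 2.11 atm of NH3 = (5/4) × 2.11 = 2.637 atm; available 0.957 atm, so O2 is limiting.
P(NH3) remaining = 2.11 − (4/5) × 0.957 = 1.344 atm
P(gaseous products) = (4+6)/5 × 0.957 = 1.914 atm
P_total at 418 °C = 1.344 + 1.914 = 3.258 atm
Scaling to 663 °C: P = 3.258 × 936.15/691.15 = 4.413 atm

4.41 atm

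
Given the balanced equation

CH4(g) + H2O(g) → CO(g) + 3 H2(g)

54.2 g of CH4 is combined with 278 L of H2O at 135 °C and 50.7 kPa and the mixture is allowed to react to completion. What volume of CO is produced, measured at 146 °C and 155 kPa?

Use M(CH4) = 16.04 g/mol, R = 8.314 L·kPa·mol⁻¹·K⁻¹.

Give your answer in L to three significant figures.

n(CH4) = 54.2 / 16.04 = 3.379 mol
n(H2O) = PV/RT = (50.7 × 278) / (8.314 × 408.15) = 4.154 mol
For 3.379 mol CH4, stoichiometry requires (1/1) × 3.379 = 3.379 mol H2O; 4.154 mol is available, so CH4 is limiting.
n(CO) = (1/1) × 3.379 = 3.379 mol
V(CO) = nRT/P = 3.379 × 8.314 × 419.15 / 155 = 75.97 L

76.0 L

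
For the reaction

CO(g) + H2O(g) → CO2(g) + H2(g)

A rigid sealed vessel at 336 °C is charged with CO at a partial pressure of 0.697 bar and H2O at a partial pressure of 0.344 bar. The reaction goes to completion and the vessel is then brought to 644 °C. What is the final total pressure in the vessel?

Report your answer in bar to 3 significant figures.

At constant V, partial pressures at 336 °C are proportional to moles, so apply stoichiometry directly to pressures.
P(H2O) required for 0.697 bar of CO = (1/1) × 0.697 = 0.6970 bar; available 0.344 bar, so H2O is limiting.
P(CO) remaining = 0.697 − (1/1) × 0.344 = 0.3530 bar
P(gaseous products) = (1+1)/1 × 0.344 = 0.6880 bar
P_total at 336 °C = 0.3530 + 0.6880 = 1.041 bar
Scaling to 644 °C: P = 1.041 × 917.15/609.15 = 1.567 bar

1.57 bar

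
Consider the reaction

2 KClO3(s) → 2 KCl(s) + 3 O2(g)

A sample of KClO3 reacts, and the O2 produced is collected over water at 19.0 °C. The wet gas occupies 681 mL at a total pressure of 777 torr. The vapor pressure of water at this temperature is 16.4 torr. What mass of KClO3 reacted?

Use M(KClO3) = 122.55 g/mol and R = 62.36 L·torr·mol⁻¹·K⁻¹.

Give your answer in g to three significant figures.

P(O2) = 777 − 16.4 = 760.6 torr
n(O2) = PV/RT = (760.6 × 0.6810) / (62.36 × 292.15) = 0.02843 mol
n(KClO3) = (2/3) × 0.02843 = 0.01895 mol
m(KClO3) = 0.01895 × 122.55 = 2.322 g

2.32 g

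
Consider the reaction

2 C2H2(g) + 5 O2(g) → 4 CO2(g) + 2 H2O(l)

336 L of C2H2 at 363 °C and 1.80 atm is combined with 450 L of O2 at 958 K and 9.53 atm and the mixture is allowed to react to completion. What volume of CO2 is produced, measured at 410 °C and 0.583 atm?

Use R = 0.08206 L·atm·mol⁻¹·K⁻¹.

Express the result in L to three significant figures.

n(C2H2) = PV/RT = (1.80 × 336) / (0.08206 × 636.15) = 11.59 mol
n(O2) = PV/RT = (9.53 × 450) / (0.08206 × 958) = 54.55 mol
For 11.59 mol C2H2, stoichiometry requires (5/2) × 11.59 = 28.98 mol O2; 54.55 mol is available, so C2H2 is limiting.
n(CO2) = (4/2) × 11.59 = 23.18 mol
V(CO2) = nRT/P = 23.18 × 0.08206 × 683.15 / 0.583 = 2229 L

2230 L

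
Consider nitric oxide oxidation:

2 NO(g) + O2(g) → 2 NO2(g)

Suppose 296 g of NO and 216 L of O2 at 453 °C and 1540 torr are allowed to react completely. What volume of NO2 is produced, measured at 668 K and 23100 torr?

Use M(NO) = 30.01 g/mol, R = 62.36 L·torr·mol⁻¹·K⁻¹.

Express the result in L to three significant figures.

17.8 L

n(NO) = 296 / 30.01 = 9.863 mol
n(O2) = PV/RT = (1540 × 216) / (62.36 × 726.15) = 7.346 mol
For 9.863 mol NO, stoichiometry requires (1/2) × 9.863 = 4.931 mol O2; 7.346 mol is available, so NO is limiting.
n(NO2) = (2/2) × 9.863 = 9.863 mol
V(NO2) = nRT/P = 9.863 × 62.36 × 668 / 23100 = 17.79 L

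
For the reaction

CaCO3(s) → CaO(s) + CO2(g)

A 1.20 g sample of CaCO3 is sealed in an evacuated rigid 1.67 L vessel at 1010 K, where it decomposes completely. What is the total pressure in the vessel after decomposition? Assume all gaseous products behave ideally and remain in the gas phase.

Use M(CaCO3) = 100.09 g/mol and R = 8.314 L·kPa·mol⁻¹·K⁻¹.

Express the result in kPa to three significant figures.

n(CaCO3) = 1.20 / 100.09 = 0.01199 mol
n(gas produced) = (1/1) × 0.01199 = 0.01199 mol
P = nRT/V = 0.01199 × 8.314 × 1010 / 1.67 = 60.29 kPa

60.3 kPa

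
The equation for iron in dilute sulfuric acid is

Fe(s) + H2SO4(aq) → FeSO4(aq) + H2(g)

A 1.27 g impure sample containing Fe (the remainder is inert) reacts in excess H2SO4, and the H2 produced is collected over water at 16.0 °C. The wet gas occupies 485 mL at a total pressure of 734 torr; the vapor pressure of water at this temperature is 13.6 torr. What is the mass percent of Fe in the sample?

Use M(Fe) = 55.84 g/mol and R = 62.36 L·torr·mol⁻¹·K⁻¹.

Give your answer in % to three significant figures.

P(H2) = 734 − 13.6 = 720.4 torr
n(H2) = PV/RT = (720.4 × 0.4850) / (62.36 × 289.15) = 0.01938 mol
n(Fe) = (1/1) × 0.01938 = 0.01938 mol
m(Fe) = 0.01938 × 55.84 = 1.082 g
%Fe = 1.082 / 1.27 × 100 = 85.20%

85.2 %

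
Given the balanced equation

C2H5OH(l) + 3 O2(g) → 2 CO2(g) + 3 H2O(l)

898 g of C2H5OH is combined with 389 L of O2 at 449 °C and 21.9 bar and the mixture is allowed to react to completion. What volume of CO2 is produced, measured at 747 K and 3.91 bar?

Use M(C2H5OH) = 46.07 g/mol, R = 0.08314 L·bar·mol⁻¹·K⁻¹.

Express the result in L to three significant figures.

619 L

n(C2H5OH) = 898 / 46.07 = 19.49 mol
n(O2) = PV/RT = (21.9 × 389) / (0.08314 × 722.15) = 141.9 mol
For 19.49 mol C2H5OH, stoichiometry requires (3/1) × 19.49 = 58.47 mol O2; 141.9 mol is available, so C2H5OH is limiting.
n(CO2) = (2/1) × 19.49 = 38.98 mol
V(CO2) = nRT/P = 38.98 × 0.08314 × 747 / 3.91 = 619.1 L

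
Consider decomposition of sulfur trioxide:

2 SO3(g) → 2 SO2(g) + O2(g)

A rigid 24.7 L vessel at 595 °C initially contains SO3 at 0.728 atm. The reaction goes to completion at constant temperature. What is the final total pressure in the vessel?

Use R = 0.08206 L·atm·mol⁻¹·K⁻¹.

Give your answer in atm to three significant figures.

Since T and V are fixed, P_final/P_initial = n_final/n_initial = 3/2.
P_final = (3/2) × 0.728 = 1.092 atm

1.09 atm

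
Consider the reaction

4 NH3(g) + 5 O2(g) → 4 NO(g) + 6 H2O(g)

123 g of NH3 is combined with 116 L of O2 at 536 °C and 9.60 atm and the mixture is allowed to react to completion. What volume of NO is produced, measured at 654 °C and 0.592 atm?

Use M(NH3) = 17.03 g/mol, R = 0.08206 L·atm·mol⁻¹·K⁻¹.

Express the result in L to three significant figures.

n(NH3) = 123 / 17.03 = 7.223 mol
n(O2) = PV/RT = (9.60 × 116) / (0.08206 × 809.15) = 16.77 mol
For 7.223 mol NH3, stoichiometry requires (5/4) × 7.223 = 9.029 mol O2; 16.77 mol is available, so NH3 is limiting.
n(NO) = (4/4) × 7.223 = 7.223 mol
V(NO) = nRT/P = 7.223 × 0.08206 × 927.15 / 0.592 = 928.3 L

928 L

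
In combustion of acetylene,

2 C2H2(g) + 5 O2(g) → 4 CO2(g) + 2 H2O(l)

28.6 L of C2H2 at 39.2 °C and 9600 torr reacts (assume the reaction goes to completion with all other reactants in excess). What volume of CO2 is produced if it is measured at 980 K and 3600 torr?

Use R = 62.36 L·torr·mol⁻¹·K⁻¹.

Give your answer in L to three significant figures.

479 L

n(C2H2) = PV/RT = (9600 × 28.6) / (62.36 × 312.35) = 14.10 mol
n(CO2) = (4/2) × 14.10 = 28.20 mol
V = nRT/P = 28.20 × 62.36 × 980 / 3600 = 478.7 L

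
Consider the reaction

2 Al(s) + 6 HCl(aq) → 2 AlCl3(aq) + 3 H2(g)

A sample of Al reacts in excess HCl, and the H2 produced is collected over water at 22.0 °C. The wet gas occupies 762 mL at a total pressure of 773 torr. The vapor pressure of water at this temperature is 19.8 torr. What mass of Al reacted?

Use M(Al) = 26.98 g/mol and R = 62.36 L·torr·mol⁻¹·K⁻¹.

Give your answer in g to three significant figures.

P(H2) = 773 − 19.8 = 753.2 torr
n(H2) = PV/RT = (753.2 × 0.7620) / (62.36 × 295.15) = 0.03118 mol
n(Al) = (2/3) × 0.03118 = 0.02079 mol
m(Al) = 0.02079 × 26.98 = 0.5609 g

0.561 g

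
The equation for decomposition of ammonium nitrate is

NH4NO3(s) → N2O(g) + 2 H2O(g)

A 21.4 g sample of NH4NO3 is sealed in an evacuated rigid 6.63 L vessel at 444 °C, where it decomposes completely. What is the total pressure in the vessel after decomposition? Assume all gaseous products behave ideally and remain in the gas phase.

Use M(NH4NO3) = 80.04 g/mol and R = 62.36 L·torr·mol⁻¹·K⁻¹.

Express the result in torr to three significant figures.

5410 torr

n(NH4NO3) = 21.4 / 80.04 = 0.2674 mol
n(gas produced) = (3/1) × 0.2674 = 0.8022 mol
P = nRT/V = 0.8022 × 62.36 × 717.15 / 6.63 = 5411 torr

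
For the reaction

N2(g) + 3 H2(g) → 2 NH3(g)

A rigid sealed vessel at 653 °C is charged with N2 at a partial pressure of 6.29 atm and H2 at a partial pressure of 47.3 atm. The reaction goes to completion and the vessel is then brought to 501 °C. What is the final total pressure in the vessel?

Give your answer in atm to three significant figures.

With V and T fixed, P_i ∝ n_i, so the mole ratios apply directly to partial pressures at 653 °C.
P(H2) required for 6.29 atm of N2 = (3/1) × 6.29 = 18.87 atm; available 47.3 atm, so N2 is limiting.
P(H2) remaining = 47.3 − (3/1) × 6.29 = 28.43 atm
P(gaseous products) = (2)/1 × 6.29 = 12.58 atm
P_total at 653 °C = 28.43 + 12.58 = 41.01 atm
Scaling to 501 °C: P = 41.01 × 774.15/926.15 = 34.28 atm

34.3 atm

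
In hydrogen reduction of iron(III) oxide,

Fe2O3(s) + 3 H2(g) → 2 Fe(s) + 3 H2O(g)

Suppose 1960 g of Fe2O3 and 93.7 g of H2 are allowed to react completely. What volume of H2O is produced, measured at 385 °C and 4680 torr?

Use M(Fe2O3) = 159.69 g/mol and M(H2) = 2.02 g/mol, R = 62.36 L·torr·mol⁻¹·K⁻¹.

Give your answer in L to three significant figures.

323 L

n(Fe2O3) = 1960 / 159.69 = 12.27 mol
n(H2) = 93.7 / 2.02 = 46.39 mol
For 12.27 mol Fe2O3, stoichiometry requires (3/1) × 12.27 = 36.81 mol H2; 46.39 mol is available, so Fe2O3 is limiting.
n(H2O) = (3/1) × 12.27 = 36.81 mol
V(H2O) = nRT/P = 36.81 × 62.36 × 658.15 / 4680 = 322.8 L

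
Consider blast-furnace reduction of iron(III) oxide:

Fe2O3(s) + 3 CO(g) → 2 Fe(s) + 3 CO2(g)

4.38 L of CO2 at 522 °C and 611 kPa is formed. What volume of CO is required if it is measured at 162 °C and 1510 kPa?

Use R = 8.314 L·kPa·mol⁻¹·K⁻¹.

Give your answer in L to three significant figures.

0.970 L

n(CO2) = PV/RT = (611 × 4.38) / (8.314 × 795.15) = 0.4048 mol
n(CO) = (3/3) × 0.4048 = 0.4048 mol
V = nRT/P = 0.4048 × 8.314 × 435.15 / 1510 = 0.9699 L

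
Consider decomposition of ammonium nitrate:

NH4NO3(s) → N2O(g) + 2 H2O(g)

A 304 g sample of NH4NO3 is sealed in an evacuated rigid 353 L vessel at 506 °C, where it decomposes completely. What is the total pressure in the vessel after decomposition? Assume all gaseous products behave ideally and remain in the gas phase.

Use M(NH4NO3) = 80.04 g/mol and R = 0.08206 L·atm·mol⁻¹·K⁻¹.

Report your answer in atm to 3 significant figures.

n(NH4NO3) = 304 / 80.04 = 3.798 mol
n(gas produced) = (3/1) × 3.798 = 11.39 mol
P = nRT/V = 11.39 × 0.08206 × 779.15 / 353 = 2.063 atm

2.06 atm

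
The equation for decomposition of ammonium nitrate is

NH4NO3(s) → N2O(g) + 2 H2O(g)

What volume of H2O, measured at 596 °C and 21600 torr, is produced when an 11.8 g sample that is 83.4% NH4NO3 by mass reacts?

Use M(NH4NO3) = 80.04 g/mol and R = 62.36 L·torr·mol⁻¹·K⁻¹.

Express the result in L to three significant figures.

0.617 L

mass of NH4NO3 = 11.8 × 83.4/100 = 9.841 g
n(NH4NO3) = 9.841 / 80.04 = 0.1230 mol
n(H2O) = (2/1) × 0.1230 = 0.2460 mol
V = nRT/P = 0.2460 × 62.36 × 869.15 / 21600 = 0.6173 L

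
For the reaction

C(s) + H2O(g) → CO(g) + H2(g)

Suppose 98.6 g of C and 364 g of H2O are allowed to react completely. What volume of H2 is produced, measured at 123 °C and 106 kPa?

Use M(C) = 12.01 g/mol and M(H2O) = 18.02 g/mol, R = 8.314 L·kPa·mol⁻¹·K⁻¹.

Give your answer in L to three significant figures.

n(C) = 98.6 / 12.01 = 8.210 mol
n(H2O) = 364 / 18.02 = 20.20 mol
For 8.210 mol C, stoichiometry requires (1/1) × 8.210 = 8.210 mol H2O; 20.20 mol is available, so C is limiting.
n(H2) = (1/1) × 8.210 = 8.210 mol
V(H2) = nRT/P = 8.210 × 8.314 × 396.15 / 106 = 255.1 L

255 L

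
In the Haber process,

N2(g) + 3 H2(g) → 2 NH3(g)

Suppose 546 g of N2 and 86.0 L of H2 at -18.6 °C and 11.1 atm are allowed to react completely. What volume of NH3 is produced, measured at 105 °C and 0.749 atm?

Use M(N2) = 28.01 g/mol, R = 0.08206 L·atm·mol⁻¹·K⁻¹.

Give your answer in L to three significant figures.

n(N2) = 546 / 28.01 = 19.49 mol
n(H2) = PV/RT = (11.1 × 86.0) / (0.08206 × 254.55) = 45.70 mol
For 19.49 mol N2, stoichiometry requires (3/1) × 19.49 = 58.47 mol H2; 45.70 mol is available, so H2 is limiting.
n(NH3) = (2/3) × 45.70 = 30.47 mol
V(NH3) = nRT/P = 30.47 × 0.08206 × 378.15 / 0.749 = 1262 L

1260 L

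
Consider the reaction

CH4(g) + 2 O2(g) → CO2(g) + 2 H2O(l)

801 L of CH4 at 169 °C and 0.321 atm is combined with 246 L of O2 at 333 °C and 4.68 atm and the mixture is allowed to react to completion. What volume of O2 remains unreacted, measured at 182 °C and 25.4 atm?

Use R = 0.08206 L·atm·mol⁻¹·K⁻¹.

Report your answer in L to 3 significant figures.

13.2 L

n(CH4) = PV/RT = (0.321 × 801) / (0.08206 × 442.15) = 7.087 mol
n(O2) = PV/RT = (4.68 × 246) / (0.08206 × 606.15) = 23.15 mol
For 7.087 mol CH4, stoichiometry requires (2/1) × 7.087 = 14.17 mol O2; 23.15 mol is available, so CH4 is limiting.
n(O2) consumed = (2/1) × 7.087 = 14.17 mol; remaining = 23.15 − 14.17 = 8.980 mol
V(O2) = nRT/P = 8.980 × 0.08206 × 455.15 / 25.4 = 13.20 L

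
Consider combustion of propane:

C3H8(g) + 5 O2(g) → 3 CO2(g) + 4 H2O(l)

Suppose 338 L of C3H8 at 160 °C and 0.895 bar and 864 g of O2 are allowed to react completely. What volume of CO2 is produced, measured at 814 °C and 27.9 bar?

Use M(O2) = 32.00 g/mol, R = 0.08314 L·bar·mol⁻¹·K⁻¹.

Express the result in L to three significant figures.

n(C3H8) = PV/RT = (0.895 × 338) / (0.08314 × 433.15) = 8.400 mol
n(O2) = 864 / 32.00 = 27.00 mol
For 8.400 mol C3H8, stoichiometry requires (5/1) × 8.400 = 42.00 mol O2; 27.00 mol is available, so O2 is limiting.
n(CO2) = (3/5) × 27.00 = 16.20 mol
V(CO2) = nRT/P = 16.20 × 0.08314 × 1087.15 / 27.9 = 52.48 L

52.5 L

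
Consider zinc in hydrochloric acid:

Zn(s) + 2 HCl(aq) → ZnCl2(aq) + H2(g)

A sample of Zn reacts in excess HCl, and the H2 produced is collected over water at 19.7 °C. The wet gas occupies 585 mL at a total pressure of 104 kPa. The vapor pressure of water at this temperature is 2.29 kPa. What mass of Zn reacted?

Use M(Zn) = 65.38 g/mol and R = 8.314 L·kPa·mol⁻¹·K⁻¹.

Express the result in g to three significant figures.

1.60 g

P(H2) = 104 − 2.29 = 101.7 kPa
n(H2) = PV/RT = (101.7 × 0.5850) / (8.314 × 292.85) = 0.02444 mol
n(Zn) = (1/1) × 0.02444 = 0.02444 mol
m(Zn) = 0.02444 × 65.38 = 1.598 g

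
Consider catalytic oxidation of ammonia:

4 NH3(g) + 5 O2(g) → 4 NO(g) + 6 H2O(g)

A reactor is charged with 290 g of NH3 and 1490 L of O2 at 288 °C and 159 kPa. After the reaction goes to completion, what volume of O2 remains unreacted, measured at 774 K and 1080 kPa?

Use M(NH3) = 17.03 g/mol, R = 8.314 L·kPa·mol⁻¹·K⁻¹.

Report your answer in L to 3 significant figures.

n(NH3) = 290 / 17.03 = 17.03 mol
n(O2) = PV/RT = (159 × 1490) / (8.314 × 561.15) = 50.78 mol
For 17.03 mol NH3, stoichiometry requires (5/4) × 17.03 = 21.29 mol O2; 50.78 mol is available, so NH3 is limiting.
n(O2) consumed = (5/4) × 17.03 = 21.29 mol; remaining = 50.78 − 21.29 = 29.49 mol
V(O2) = nRT/P = 29.49 × 8.314 × 774 / 1080 = 175.7 L

176 L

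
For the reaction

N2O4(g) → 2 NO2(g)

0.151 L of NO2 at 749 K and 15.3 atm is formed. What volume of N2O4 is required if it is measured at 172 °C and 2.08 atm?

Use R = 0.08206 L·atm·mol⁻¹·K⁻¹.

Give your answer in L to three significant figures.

0.330 L

n(NO2) = PV/RT = (15.3 × 0.151) / (0.08206 × 749) = 0.03759 mol
n(N2O4) = (1/2) × 0.03759 = 0.01879 mol
V = nRT/P = 0.01879 × 0.08206 × 445.15 / 2.08 = 0.3300 L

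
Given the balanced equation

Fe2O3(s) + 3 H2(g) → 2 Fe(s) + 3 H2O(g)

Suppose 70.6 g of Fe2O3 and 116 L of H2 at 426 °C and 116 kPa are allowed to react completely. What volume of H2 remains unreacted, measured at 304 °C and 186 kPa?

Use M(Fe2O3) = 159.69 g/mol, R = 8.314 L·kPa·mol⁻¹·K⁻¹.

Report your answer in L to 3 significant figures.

n(Fe2O3) = 70.6 / 159.69 = 0.4421 mol
n(H2) = PV/RT = (116 × 116) / (8.314 × 699.15) = 2.315 mol
For 0.4421 mol Fe2O3, stoichiometry requires (3/1) × 0.4421 = 1.326 mol H2; 2.315 mol is available, so Fe2O3 is limiting.
n(H2) consumed = (3/1) × 0.4421 = 1.326 mol; remaining = 2.315 − 1.326 = 0.9890 mol
V(H2) = nRT/P = 0.9890 × 8.314 × 577.15 / 186 = 25.51 L

25.5 L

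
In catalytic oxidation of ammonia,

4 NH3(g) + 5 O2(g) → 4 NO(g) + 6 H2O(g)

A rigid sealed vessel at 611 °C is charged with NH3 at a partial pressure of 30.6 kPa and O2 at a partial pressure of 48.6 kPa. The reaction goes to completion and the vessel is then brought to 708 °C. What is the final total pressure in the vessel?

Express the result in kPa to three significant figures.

With V and T fixed, P_i ∝ n_i, so the mole ratios apply directly to partial pressures at 611 °C.
P(O2) required for 30.6 kPa of NH3 = (5/4) × 30.6 = 38.25 kPa; available 48.6 kPa, so NH3 is limiting.
P(O2) remaining = 48.6 − (5/4) × 30.6 = 10.35 kPa
P(gaseous products) = (4+6)/4 × 30.6 = 76.50 kPa
P_total at 611 °C = 10.35 + 76.50 = 86.85 kPa
Scaling to 708 °C: P = 86.85 × 981.15/884.15 = 96.38 kPa

96.4 kPa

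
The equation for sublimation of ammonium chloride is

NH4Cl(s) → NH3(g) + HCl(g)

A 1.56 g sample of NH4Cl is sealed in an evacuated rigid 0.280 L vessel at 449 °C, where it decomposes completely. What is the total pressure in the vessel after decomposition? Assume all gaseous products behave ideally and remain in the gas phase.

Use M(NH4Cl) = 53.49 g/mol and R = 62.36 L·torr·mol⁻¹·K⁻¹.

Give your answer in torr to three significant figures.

9380 torr

n(NH4Cl) = 1.56 / 53.49 = 0.02916 mol
n(gas produced) = (2/1) × 0.02916 = 0.05832 mol
P = nRT/V = 0.05832 × 62.36 × 722.15 / 0.280 = 9380 torr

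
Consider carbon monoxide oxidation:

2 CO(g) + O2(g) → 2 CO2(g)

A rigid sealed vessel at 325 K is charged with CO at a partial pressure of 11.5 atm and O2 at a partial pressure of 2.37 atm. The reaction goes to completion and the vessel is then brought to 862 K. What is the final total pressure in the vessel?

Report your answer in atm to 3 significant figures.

With V and T fixed, P_i ∝ n_i, so the mole ratios apply directly to partial pressures at 325 K.
P(O2) required for 11.5 atm of CO = (1/2) × 11.5 = 5.750 atm; available 2.37 atm, so O2 is limiting.
P(CO) remaining = 11.5 − (2/1) × 2.37 = 6.760 atm
P(gaseous products) = (2)/1 × 2.37 = 4.740 atm
P_total at 325 K = 6.760 + 4.740 = 11.50 atm
Scaling to 862 K: P = 11.50 × 862/325 = 30.50 atm

30.5 atm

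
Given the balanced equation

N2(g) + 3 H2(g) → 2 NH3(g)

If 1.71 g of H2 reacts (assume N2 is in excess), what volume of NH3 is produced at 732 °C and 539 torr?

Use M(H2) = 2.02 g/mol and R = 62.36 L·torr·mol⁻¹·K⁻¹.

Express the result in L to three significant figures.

65.6 L

n(H2) = 1.710 / 2.02 = 0.8465 mol
n(NH3) = (2/3) × 0.8465 = 0.5643 mol
V = nRT/P = 0.5643 × 62.36 × 1005.15 / 539 = 65.62 L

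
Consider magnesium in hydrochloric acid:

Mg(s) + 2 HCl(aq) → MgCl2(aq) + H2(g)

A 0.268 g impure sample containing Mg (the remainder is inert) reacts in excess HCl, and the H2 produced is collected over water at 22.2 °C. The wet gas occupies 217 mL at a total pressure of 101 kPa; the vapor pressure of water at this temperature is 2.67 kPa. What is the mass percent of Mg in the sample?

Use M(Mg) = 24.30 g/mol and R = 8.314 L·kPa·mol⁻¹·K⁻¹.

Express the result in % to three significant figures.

P(H2) = 101 − 2.67 = 98.33 kPa
n(H2) = PV/RT = (98.33 × 0.2170) / (8.314 × 295.35) = 0.008690 mol
n(Mg) = (1/1) × 0.008690 = 0.008690 mol
m(Mg) = 0.008690 × 24.30 = 0.2112 g
%Mg = 0.2112 / 0.268 × 100 = 78.81%

78.8 %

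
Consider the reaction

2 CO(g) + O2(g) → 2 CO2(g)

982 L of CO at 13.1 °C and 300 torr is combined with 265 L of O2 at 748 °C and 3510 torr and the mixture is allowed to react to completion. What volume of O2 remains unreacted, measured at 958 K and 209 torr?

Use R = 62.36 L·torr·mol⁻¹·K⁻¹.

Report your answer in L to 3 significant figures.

n(CO) = PV/RT = (300 × 982) / (62.36 × 286.25) = 16.50 mol
n(O2) = PV/RT = (3510 × 265) / (62.36 × 1021.15) = 14.61 mol
For 16.50 mol CO, stoichiometry requires (1/2) × 16.50 = 8.250 mol O2; 14.61 mol is available, so CO is limiting.
n(O2) consumed = (1/2) × 16.50 = 8.250 mol; remaining = 14.61 − 8.250 = 6.360 mol
V(O2) = nRT/P = 6.360 × 62.36 × 958 / 209 = 1818 L

1820 L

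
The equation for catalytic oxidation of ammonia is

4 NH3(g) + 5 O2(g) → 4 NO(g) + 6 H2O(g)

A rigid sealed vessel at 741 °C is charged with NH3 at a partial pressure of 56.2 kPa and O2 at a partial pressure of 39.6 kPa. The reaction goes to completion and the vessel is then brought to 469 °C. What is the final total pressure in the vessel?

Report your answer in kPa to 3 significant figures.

75.9 kPa

At constant V, partial pressures at 741 °C are proportional to moles, so apply stoichiometry directly to pressures.
P(O2) required for 56.2 kPa of NH3 = (5/4) × 56.2 = 70.25 kPa; available 39.6 kPa, so O2 is limiting.
P(NH3) remaining = 56.2 − (4/5) × 39.6 = 24.52 kPa
P(gaseous products) = (4+6)/5 × 39.6 = 79.20 kPa
P_total at 741 °C = 24.52 + 79.20 = 103.7 kPa
Scaling to 469 °C: P = 103.7 × 742.15/1014.15 = 75.89 kPa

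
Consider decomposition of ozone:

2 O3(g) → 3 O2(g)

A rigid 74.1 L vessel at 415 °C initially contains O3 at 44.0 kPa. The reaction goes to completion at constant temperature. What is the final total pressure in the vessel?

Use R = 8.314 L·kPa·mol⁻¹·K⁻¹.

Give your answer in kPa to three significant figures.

66.0 kPa

Rigid vessel, constant T ⇒ P scales with total gas moles (2 → 3).
P_final = (3/2) × 44.0 = 66.00 kPa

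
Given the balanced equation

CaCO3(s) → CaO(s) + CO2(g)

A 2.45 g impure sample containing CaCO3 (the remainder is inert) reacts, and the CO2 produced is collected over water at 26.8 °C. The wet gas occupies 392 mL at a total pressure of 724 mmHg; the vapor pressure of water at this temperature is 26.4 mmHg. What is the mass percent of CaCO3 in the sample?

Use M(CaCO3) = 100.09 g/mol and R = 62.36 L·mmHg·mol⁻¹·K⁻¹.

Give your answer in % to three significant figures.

P(CO2) = 724 − 26.4 = 697.6 mmHg
n(CO2) = PV/RT = (697.6 × 0.3920) / (62.36 × 299.95) = 0.01462 mol
n(CaCO3) = (1/1) × 0.01462 = 0.01462 mol
m(CaCO3) = 0.01462 × 100.09 = 1.463 g
%CaCO3 = 1.463 / 2.45 × 100 = 59.71%

59.7 %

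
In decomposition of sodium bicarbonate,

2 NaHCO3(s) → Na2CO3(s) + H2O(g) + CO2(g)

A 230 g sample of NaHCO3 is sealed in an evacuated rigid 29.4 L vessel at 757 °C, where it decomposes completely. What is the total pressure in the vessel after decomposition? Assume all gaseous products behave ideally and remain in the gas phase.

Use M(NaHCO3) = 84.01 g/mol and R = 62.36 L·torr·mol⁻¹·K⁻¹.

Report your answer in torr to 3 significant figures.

5980 torr

n(NaHCO3) = 230 / 84.01 = 2.738 mol
n(gas produced) = (2/2) × 2.738 = 2.738 mol
P = nRT/V = 2.738 × 62.36 × 1030.15 / 29.4 = 5983 torr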